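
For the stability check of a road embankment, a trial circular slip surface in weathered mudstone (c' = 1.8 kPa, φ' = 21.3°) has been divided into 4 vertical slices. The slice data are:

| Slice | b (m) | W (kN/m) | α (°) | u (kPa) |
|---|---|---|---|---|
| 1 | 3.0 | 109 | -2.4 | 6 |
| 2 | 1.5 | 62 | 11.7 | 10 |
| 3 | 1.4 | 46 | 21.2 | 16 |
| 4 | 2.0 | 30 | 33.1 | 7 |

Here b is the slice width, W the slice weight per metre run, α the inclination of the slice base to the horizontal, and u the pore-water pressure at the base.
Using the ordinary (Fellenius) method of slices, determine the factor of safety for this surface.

Ordinary method of slices: FS = Σ[c'·Δl_i + (W_i cosα_i − u_i·Δl_i)·tanφ'] / Σ W_i sinα_i, with Δl_i = b_i / cosα_i.
Slice 1: Δl = 3.0/cos(-2.4°) = 3.003 m; N'_1 = 109·cos(-2.4°) − 6·3.003 = 90.9; c'Δl = 5.40; W sinα = -4.6
Slice 2: Δl = 1.5/cos11.7° = 1.532 m; N'_2 = 62·cos11.7° − 10·1.532 = 45.4; c'Δl = 2.76; W sinα = 12.6
Slice 3: Δl = 1.4/cos21.2° = 1.502 m; N'_3 = 46·cos21.2° − 16·1.502 = 18.9; c'Δl = 2.70; W sinα = 16.6
Slice 4: Δl = 2.0/cos33.1° = 2.387 m; N'_4 = 30·cos33.1° − 7·2.387 = 8.4; c'Δl = 4.30; W sinα = 16.4
Σc'Δl = 15.2 kN/m; ΣN' = 163.6 kN/m; ΣW sinα = 41.0 kN/m
Resisting = 15.2 + 163.6·tan21.3° = 15.2 + 63.8 = 78.9 kN/m
FS = 78.9 / 41.0 = 1.924

FS = 1.92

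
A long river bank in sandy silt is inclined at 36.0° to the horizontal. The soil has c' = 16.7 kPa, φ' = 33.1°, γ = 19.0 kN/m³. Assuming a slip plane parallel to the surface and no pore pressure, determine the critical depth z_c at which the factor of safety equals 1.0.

Setting FS = 1.00 in FS = [c' + γz cos²β tanφ'] / [γz sinβ cosβ] and solving for z:
z = c' / [γ cosβ (FS·sinβ − cosβ·tanφ')]
  = 16.7 / [19.0·cos36.0°·(1.00·sin36.0° − cos36.0°·tan33.1°)]
  = 16.7 / [19.0·0.8090·(1.00·0.5878 − 0.8090·0.6519)]
  = 16.7 / 0.9283 = 17.989 m

z_c = 17.99 m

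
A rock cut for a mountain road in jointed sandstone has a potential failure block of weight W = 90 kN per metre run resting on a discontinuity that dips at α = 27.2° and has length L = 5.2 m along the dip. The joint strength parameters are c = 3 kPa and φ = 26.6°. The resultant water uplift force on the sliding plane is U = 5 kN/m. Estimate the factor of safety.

Resolving the block weight along and normal to the plane and applying the Mohr–Coulomb strength on the joint:
N' = W cosα − U = 90·cos27.2° − 5 = 75.0 kN/m
Driving force T = W sinα = 90·sin27.2° = 41.1 kN/m
Resisting force R = c·L + N'·tanφ = 3·5.2 + 75.0·tan26.6° = 15.6 + 37.6 = 53.2 kN/m
FS = R / T = 53.2 / 41.1 = 1.293

FS = 1.29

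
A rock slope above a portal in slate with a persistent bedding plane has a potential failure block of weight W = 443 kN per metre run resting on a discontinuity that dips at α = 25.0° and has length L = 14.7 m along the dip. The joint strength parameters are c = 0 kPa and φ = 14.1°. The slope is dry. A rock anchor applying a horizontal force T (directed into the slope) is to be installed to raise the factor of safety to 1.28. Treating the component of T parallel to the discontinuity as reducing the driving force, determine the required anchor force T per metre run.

T = 110 kN/m

Resolving forces along and normal to the sliding plane, with the horizontal anchor force T adding T·sinα to the effective normal force and T·cosα acting up the plane against the driving force:
FS = [cL + (W cosα + T sinα) tanφ] / [W sinα − T cosα]
Without the anchor: N' = 401.5 kN/m, driving T_d = 187.2 kN/m, resisting R = 0·14.7 + 401.5·tan14.1° = 100.8 kN/m, FS = 0.54.
Setting FS = 1.28 and solving for T:
1.28·(187.2 − T cos25.0°) = 100.8 + T sin25.0°·tan14.1°
T·(sin25.0°·tan14.1° + 1.28·cos25.0°) = 1.28·187.2 − 100.8
T·(0.4226·0.2512 + 1.28·0.9063) = 239.6 − 100.8 = 138.8
T·1.2662 = 138.8
T = 109.6 kN/m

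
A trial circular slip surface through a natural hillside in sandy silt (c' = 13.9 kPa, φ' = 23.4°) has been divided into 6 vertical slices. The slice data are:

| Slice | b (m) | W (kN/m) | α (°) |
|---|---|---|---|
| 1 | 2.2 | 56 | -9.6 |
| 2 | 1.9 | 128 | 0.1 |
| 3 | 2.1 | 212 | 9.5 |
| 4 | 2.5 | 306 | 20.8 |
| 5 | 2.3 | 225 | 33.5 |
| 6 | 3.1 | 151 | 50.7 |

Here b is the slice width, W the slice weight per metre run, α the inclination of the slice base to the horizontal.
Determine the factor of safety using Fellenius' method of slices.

Ordinary method of slices: FS = Σ[c'·Δl_i + (W_i cosα_i)·tanφ'] / Σ W_i sinα_i, with Δl_i = b_i / cosα_i.
Slice 1: Δl = 2.2/cos(-9.6°) = 2.231 m; N'_1 = 56·cos(-9.6°) = 55.2; c'Δl = 31.01; W sinα = -9.3
Slice 2: Δl = 1.9/cos0.1° = 1.900 m; N'_2 = 128·cos0.1° = 128.0; c'Δl = 26.41; W sinα = 0.2
Slice 3: Δl = 2.1/cos9.5° = 2.129 m; N'_3 = 212·cos9.5° = 209.1; c'Δl = 29.60; W sinα = 35.0
Slice 4: Δl = 2.5/cos20.8° = 2.674 m; N'_4 = 306·cos20.8° = 286.1; c'Δl = 37.17; W sinα = 108.7
Slice 5: Δl = 2.3/cos33.5° = 2.758 m; N'_5 = 225·cos33.5° = 187.6; c'Δl = 38.34; W sinα = 124.2
Slice 6: Δl = 3.1/cos50.7° = 4.894 m; N'_6 = 151·cos50.7° = 95.6; c'Δl = 68.03; W sinα = 116.8
Σc'Δl = 230.6 kN/m; ΣN' = 961.6 kN/m; ΣW sinα = 375.6 kN/m
Resisting = 230.6 + 961.6·tan23.4° = 230.6 + 416.1 = 646.7 kN/m
FS = 646.7 / 375.6 = 1.722

FS = 1.72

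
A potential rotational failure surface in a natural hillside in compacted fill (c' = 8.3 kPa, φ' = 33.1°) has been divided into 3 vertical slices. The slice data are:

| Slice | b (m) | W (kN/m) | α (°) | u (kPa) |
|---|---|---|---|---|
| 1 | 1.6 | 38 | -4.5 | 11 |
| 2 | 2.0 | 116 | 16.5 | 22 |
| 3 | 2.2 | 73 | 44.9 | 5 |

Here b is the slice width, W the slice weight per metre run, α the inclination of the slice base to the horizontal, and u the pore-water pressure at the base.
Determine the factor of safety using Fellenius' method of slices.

Ordinary method of slices: FS = Σ[c'·Δl_i + (W_i cosα_i − u_i·Δl_i)·tanφ'] / Σ W_i sinα_i, with Δl_i = b_i / cosα_i.
Slice 1: Δl = 1.6/cos(-4.5°) = 1.605 m; N'_1 = 38·cos(-4.5°) − 11·1.605 = 20.2; c'Δl = 13.32; W sinα = -3.0
Slice 2: Δl = 2.0/cos16.5° = 2.086 m; N'_2 = 116·cos16.5° − 22·2.086 = 65.3; c'Δl = 17.31; W sinα = 32.9
Slice 3: Δl = 2.2/cos44.9° = 3.106 m; N'_3 = 73·cos44.9° − 5·3.106 = 36.2; c'Δl = 25.78; W sinα = 51.5
Σc'Δl = 56.4 kN/m; ΣN' = 121.7 kN/m; ΣW sinα = 81.5 kN/m
Resisting = 56.4 + 121.7·tan33.1° = 56.4 + 79.4 = 135.8 kN/m
FS = 135.8 / 81.5 = 1.666

FS = 1.67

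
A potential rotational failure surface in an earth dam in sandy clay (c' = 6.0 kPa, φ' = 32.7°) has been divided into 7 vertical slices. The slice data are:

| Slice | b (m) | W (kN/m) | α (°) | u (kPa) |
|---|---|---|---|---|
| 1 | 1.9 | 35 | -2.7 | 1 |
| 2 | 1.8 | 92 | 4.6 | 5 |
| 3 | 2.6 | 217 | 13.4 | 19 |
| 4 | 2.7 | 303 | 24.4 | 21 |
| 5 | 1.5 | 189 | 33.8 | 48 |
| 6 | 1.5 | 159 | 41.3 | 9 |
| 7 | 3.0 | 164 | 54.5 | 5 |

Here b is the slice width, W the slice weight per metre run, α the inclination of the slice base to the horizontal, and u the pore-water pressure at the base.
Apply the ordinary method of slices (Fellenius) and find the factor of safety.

FS = 1.10

Ordinary method of slices: FS = Σ[c'·Δl_i + (W_i cosα_i − u_i·Δl_i)·tanφ'] / Σ W_i sinα_i, with Δl_i = b_i / cosα_i.
Slice 1: Δl = 1.9/cos(-2.7°) = 1.902 m; N'_1 = 35·cos(-2.7°) − 1·1.902 = 33.1; c'Δl = 11.41; W sinα = -1.6
Slice 2: Δl = 1.8/cos4.6° = 1.806 m; N'_2 = 92·cos4.6° − 5·1.806 = 82.7; c'Δl = 10.83; W sinα = 7.4
Slice 3: Δl = 2.6/cos13.4° = 2.673 m; N'_3 = 217·cos13.4° − 19·2.673 = 160.3; c'Δl = 16.04; W sinα = 50.3
Slice 4: Δl = 2.7/cos24.4° = 2.965 m; N'_4 = 303·cos24.4° − 21·2.965 = 213.7; c'Δl = 17.79; W sinα = 125.2
Slice 5: Δl = 1.5/cos33.8° = 1.805 m; N'_5 = 189·cos33.8° − 48·1.805 = 70.4; c'Δl = 10.83; W sinα = 105.1
Slice 6: Δl = 1.5/cos41.3° = 1.997 m; N'_6 = 159·cos41.3° − 9·1.997 = 101.5; c'Δl = 11.98; W sinα = 104.9
Slice 7: Δl = 3.0/cos54.5° = 5.166 m; N'_7 = 164·cos54.5° − 5·5.166 = 69.4; c'Δl = 31.00; W sinα = 133.5
Σc'Δl = 109.9 kN/m; ΣN' = 731.0 kN/m; ΣW sinα = 524.8 kN/m
Resisting = 109.9 + 731.0·tan32.7° = 109.9 + 469.3 = 579.2 kN/m
FS = 579.2 / 524.8 = 1.104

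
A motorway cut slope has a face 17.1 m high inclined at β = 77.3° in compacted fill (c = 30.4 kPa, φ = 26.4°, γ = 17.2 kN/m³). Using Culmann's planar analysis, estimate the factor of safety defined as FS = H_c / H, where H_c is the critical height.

FS = 0.98

H_c = (4c/γ) · sinβ cosφ / [1 − cos(β − φ)]
    = (4·30.4/17.2) · sin77.3°·cos26.4° / [1 − cos50.9°]
    = 7.070 · 0.8738 / 0.3693 = 16.73 m
FS = H_c / H = 16.73 / 17.1 = 0.978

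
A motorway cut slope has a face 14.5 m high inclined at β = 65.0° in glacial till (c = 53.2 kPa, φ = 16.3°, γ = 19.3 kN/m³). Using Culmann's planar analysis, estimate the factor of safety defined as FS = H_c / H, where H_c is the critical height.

H_c = (4c/γ) · sinβ cosφ / [1 − cos(β − φ)]
    = (4·53.2/19.3) · sin65.0°·cos16.3° / [1 − cos48.7°]
    = 11.026 · 0.8699 / 0.3400 = 28.21 m
FS = H_c / H = 28.21 / 14.5 = 1.945

FS = 1.95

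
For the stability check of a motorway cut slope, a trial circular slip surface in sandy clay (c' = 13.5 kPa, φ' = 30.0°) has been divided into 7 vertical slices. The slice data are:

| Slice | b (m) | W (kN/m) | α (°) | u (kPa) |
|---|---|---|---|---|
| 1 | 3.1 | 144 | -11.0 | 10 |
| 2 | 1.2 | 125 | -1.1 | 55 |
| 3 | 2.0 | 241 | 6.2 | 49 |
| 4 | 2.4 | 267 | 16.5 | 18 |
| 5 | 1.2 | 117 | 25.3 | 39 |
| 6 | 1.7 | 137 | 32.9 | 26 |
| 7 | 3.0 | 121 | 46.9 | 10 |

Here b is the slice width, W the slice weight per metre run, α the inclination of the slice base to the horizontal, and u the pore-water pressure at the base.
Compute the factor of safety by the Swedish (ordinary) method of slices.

FS = 2.16

Ordinary method of slices: FS = Σ[c'·Δl_i + (W_i cosα_i − u_i·Δl_i)·tanφ'] / Σ W_i sinα_i, with Δl_i = b_i / cosα_i.
Slice 1: Δl = 3.1/cos(-11.0°) = 3.158 m; N'_1 = 144·cos(-11.0°) − 10·3.158 = 109.8; c'Δl = 42.63; W sinα = -27.5
Slice 2: Δl = 1.2/cos(-1.1°) = 1.200 m; N'_2 = 125·cos(-1.1°) − 55·1.200 = 59.0; c'Δl = 16.20; W sinα = -2.4
Slice 3: Δl = 2.0/cos6.2° = 2.012 m; N'_3 = 241·cos6.2° − 49·2.012 = 141.0; c'Δl = 27.16; W sinα = 26.0
Slice 4: Δl = 2.4/cos16.5° = 2.503 m; N'_4 = 267·cos16.5° − 18·2.503 = 210.9; c'Δl = 33.79; W sinα = 75.8
Slice 5: Δl = 1.2/cos25.3° = 1.327 m; N'_5 = 117·cos25.3° − 39·1.327 = 54.0; c'Δl = 17.92; W sinα = 50.0
Slice 6: Δl = 1.7/cos32.9° = 2.025 m; N'_6 = 137·cos32.9° − 26·2.025 = 62.4; c'Δl = 27.33; W sinα = 74.4
Slice 7: Δl = 3.0/cos46.9° = 4.391 m; N'_7 = 121·cos46.9° − 10·4.391 = 38.8; c'Δl = 59.27; W sinα = 88.3
Σc'Δl = 224.3 kN/m; ΣN' = 675.9 kN/m; ΣW sinα = 284.7 kN/m
Resisting = 224.3 + 675.9·tan30.0° = 224.3 + 390.2 = 614.5 kN/m
FS = 614.5 / 284.7 = 2.158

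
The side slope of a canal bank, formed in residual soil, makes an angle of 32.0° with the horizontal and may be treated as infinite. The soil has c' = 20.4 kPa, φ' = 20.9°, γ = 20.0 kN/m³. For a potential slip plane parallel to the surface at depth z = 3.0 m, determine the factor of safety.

For an infinite slope with a slip plane parallel to the surface (no pore pressure): FS = [c' + γz cos²β tanφ'] / [γz sinβ cosβ].
γz = 20.0·3.0 = 60.00 kN/m²
Numerator = 20.4 + 60.00·cos²32.0°·tan20.9° = 20.4 + 60.00·0.7192·0.3819 = 36.878 kPa
Denominator = 60.00·sin32.0°·cos32.0° = 60.00·0.5299·0.8480 = 26.964 kPa
FS = 36.878 / 26.964 = 1.368

FS = 1.37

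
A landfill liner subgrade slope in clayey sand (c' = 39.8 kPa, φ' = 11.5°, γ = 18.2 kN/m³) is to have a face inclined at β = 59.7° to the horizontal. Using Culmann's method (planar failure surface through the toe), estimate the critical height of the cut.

Culmann's analysis gives the critical failure plane at α_cr = (β + φ')/2 = (59.7 + 11.5)/2 = 35.6°, and the critical height
H_c = (4c'/γ) · sinβ cosφ' / [1 − cos(β − φ')]
    = (4·39.8/18.2) · sin59.7°·cos11.5° / [1 − cos(48.2°)]
    = 8.747 · 0.8634·0.9799 / [1 − 0.6665]
    = 8.747 · 0.8461 / 0.3335
    = 22.19 m

H_c = 22.19 m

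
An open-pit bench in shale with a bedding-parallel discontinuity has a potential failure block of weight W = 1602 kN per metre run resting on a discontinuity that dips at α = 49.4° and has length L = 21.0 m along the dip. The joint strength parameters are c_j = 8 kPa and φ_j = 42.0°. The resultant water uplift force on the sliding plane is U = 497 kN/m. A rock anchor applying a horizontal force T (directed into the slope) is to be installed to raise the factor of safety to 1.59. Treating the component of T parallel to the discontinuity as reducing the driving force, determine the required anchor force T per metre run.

Resolving forces along and normal to the sliding plane, with the horizontal anchor force T adding T·sinα to the effective normal force and T·cosα acting up the plane against the driving force:
FS = [c_jL + (W cosα − U + T sinα) tanφ_j] / [W sinα − T cosα]
Without the anchor: N' = 545.5 kN/m, driving T_d = 1216.4 kN/m, resisting R = 8·21.0 + 545.5·tan42.0° = 659.2 kN/m, FS = 0.54.
Setting FS = 1.59 and solving for T:
1.59·(1216.4 − T cos49.4°) = 659.2 + T sin49.4°·tan42.0°
T·(sin49.4°·tan42.0° + 1.59·cos49.4°) = 1.59·1216.4 − 659.2
T·(0.7593·0.9004 + 1.59·0.6508) = 1934.0 − 659.2 = 1274.8
T·1.7184 = 1274.8
T = 741.9 kN/m

T = 742 kN/m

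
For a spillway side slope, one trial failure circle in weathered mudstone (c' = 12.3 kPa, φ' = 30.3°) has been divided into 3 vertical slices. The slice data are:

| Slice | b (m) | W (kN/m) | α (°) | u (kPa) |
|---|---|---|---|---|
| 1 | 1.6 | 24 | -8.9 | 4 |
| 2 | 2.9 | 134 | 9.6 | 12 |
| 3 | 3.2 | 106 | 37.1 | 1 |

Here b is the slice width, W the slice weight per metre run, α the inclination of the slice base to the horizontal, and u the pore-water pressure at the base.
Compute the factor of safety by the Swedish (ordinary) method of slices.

FS = 2.65

Ordinary method of slices: FS = Σ[c'·Δl_i + (W_i cosα_i − u_i·Δl_i)·tanφ'] / Σ W_i sinα_i, with Δl_i = b_i / cosα_i.
Slice 1: Δl = 1.6/cos(-8.9°) = 1.619 m; N'_1 = 24·cos(-8.9°) − 4·1.619 = 17.2; c'Δl = 19.92; W sinα = -3.7
Slice 2: Δl = 2.9/cos9.6° = 2.941 m; N'_2 = 134·cos9.6° − 12·2.941 = 96.8; c'Δl = 36.18; W sinα = 22.3
Slice 3: Δl = 3.2/cos37.1° = 4.012 m; N'_3 = 106·cos37.1° − 1·4.012 = 80.5; c'Δl = 49.35; W sinα = 63.9
Σc'Δl = 105.4 kN/m; ΣN' = 194.6 kN/m; ΣW sinα = 82.6 kN/m
Resisting = 105.4 + 194.6·tan30.3° = 105.4 + 113.7 = 219.2 kN/m
FS = 219.2 / 82.6 = 2.654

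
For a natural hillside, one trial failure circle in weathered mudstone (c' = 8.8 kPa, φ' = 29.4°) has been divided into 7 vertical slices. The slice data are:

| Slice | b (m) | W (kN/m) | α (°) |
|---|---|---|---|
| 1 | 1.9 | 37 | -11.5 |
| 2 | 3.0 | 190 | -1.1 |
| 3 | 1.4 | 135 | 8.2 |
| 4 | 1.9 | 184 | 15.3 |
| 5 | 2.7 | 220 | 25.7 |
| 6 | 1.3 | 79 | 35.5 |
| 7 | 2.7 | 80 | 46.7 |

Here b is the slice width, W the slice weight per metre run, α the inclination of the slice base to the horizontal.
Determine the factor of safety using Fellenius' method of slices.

FS = 2.46

Ordinary method of slices: FS = Σ[c'·Δl_i + (W_i cosα_i)·tanφ'] / Σ W_i sinα_i, with Δl_i = b_i / cosα_i.
Slice 1: Δl = 1.9/cos(-11.5°) = 1.939 m; N'_1 = 37·cos(-11.5°) = 36.3; c'Δl = 17.06; W sinα = -7.4
Slice 2: Δl = 3.0/cos(-1.1°) = 3.001 m; N'_2 = 190·cos(-1.1°) = 190.0; c'Δl = 26.40; W sinα = -3.6
Slice 3: Δl = 1.4/cos8.2° = 1.414 m; N'_3 = 135·cos8.2° = 133.6; c'Δl = 12.45; W sinα = 19.3
Slice 4: Δl = 1.9/cos15.3° = 1.970 m; N'_4 = 184·cos15.3° = 177.5; c'Δl = 17.33; W sinα = 48.6
Slice 5: Δl = 2.7/cos25.7° = 2.996 m; N'_5 = 220·cos25.7° = 198.2; c'Δl = 26.37; W sinα = 95.4
Slice 6: Δl = 1.3/cos35.5° = 1.597 m; N'_6 = 79·cos35.5° = 64.3; c'Δl = 14.05; W sinα = 45.9
Slice 7: Δl = 2.7/cos46.7° = 3.937 m; N'_7 = 80·cos46.7° = 54.9; c'Δl = 34.64; W sinα = 58.2
Σc'Δl = 148.3 kN/m; ΣN' = 854.7 kN/m; ΣW sinα = 256.3 kN/m
Resisting = 148.3 + 854.7·tan29.4° = 148.3 + 481.6 = 629.9 kN/m
FS = 629.9 / 256.3 = 2.458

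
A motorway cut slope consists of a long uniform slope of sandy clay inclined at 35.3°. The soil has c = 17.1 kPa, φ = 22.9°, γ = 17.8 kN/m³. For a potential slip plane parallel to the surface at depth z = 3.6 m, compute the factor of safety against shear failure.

FS = 1.16

For an infinite slope with a slip plane parallel to the surface (no pore pressure): FS = [c + γz cos²β tanφ] / [γz sinβ cosβ].
γz = 17.8·3.6 = 64.08 kN/m²
Numerator = 17.1 + 64.08·cos²35.3°·tan22.9° = 17.1 + 64.08·0.6661·0.4224 = 35.130 kPa
Denominator = 64.08·sin35.3°·cos35.3° = 64.08·0.5779·0.8161 = 30.221 kPa
FS = 35.130 / 30.221 = 1.162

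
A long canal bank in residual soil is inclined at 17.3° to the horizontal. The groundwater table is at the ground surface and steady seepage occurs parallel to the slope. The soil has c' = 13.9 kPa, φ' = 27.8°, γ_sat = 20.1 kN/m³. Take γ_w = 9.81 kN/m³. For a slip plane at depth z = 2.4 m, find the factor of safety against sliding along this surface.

FS = 1.88

With seepage parallel to the slope and the water table at the surface, the effective normal stress on the slip plane uses the buoyant unit weight γ' = γ_sat − γ_w while the driving shear stress uses γ_sat:
FS = [c' + γ' z cos²β tanφ'] / [γ_sat z sinβ cosβ]
γ' = 20.1 − 9.81 = 10.29 kN/m³
Numerator = 13.9 + 10.29·2.4·cos²17.3°·tan27.8° = 13.9 + 10.29·2.4·0.9116·0.5272 = 25.769 kPa
Denominator = 20.1·2.4·sin17.3°·cos17.3° = 20.1·2.4·0.2974·0.9548 = 13.696 kPa
FS = 25.769 / 13.696 = 1.881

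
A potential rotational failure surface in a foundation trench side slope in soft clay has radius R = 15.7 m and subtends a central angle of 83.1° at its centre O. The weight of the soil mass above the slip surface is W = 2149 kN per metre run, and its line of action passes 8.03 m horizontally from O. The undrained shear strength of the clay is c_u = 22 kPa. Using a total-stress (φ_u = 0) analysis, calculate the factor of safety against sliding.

Taking moments about the centre O, the resisting moment is provided by the undrained shear strength acting along the arc:
Arc length L_a = R·θ = 15.7·(83.1°·π/180) = 15.7·1.4504 = 22.77 m
M_R = c_u·L_a·R = 22·22.77·15.7 = 7865.0 kN·m/m
M_D = W·d = 2149·8.03 = 17256.5 kN·m/m
FS = M_R / M_D = 7865.0 / 17256.5 = 0.456

FS = 0.46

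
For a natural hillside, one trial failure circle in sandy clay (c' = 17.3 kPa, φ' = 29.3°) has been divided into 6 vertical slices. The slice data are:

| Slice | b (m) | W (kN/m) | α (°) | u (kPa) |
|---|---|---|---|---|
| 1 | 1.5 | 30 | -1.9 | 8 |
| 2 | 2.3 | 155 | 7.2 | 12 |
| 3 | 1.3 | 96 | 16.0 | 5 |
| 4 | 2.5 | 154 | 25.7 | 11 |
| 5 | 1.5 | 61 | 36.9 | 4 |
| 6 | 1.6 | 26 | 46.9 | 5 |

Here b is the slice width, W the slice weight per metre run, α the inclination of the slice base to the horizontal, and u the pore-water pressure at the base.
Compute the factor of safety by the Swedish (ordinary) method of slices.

FS = 2.55

Ordinary method of slices: FS = Σ[c'·Δl_i + (W_i cosα_i − u_i·Δl_i)·tanφ'] / Σ W_i sinα_i, with Δl_i = b_i / cosα_i.
Slice 1: Δl = 1.5/cos(-1.9°) = 1.501 m; N'_1 = 30·cos(-1.9°) − 8·1.501 = 18.0; c'Δl = 25.96; W sinα = -1.0
Slice 2: Δl = 2.3/cos7.2° = 2.318 m; N'_2 = 155·cos7.2° − 12·2.318 = 126.0; c'Δl = 40.11; W sinα = 19.4
Slice 3: Δl = 1.3/cos16.0° = 1.352 m; N'_3 = 96·cos16.0° − 5·1.352 = 85.5; c'Δl = 23.40; W sinα = 26.5
Slice 4: Δl = 2.5/cos25.7° = 2.774 m; N'_4 = 154·cos25.7° − 11·2.774 = 108.2; c'Δl = 48.00; W sinα = 66.8
Slice 5: Δl = 1.5/cos36.9° = 1.876 m; N'_5 = 61·cos36.9° − 4·1.876 = 41.3; c'Δl = 32.45; W sinα = 36.6
Slice 6: Δl = 1.6/cos46.9° = 2.342 m; N'_6 = 26·cos46.9° − 5·2.342 = 6.1; c'Δl = 40.51; W sinα = 19.0
Σc'Δl = 210.4 kN/m; ΣN' = 385.0 kN/m; ΣW sinα = 167.3 kN/m
Resisting = 210.4 + 385.0·tan29.3° = 210.4 + 216.1 = 426.5 kN/m
FS = 426.5 / 167.3 = 2.550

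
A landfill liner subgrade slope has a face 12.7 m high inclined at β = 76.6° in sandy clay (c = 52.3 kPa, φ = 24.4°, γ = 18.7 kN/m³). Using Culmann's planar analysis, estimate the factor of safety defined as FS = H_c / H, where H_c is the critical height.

FS = 2.02

H_c = (4c/γ) · sinβ cosφ / [1 − cos(β − φ)]
    = (4·52.3/18.7) · sin76.6°·cos24.4° / [1 − cos52.2°]
    = 11.187 · 0.8859 / 0.3871 = 25.60 m
FS = H_c / H = 25.60 / 12.7 = 2.016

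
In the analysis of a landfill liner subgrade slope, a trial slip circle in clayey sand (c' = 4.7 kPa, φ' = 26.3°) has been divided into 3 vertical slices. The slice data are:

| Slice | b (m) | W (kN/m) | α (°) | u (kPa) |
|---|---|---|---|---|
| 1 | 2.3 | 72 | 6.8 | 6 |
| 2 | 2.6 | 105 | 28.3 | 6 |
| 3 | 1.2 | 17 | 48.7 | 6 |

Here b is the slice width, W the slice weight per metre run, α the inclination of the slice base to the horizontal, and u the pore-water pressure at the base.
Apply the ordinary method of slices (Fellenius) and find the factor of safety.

FS = 1.39

Ordinary method of slices: FS = Σ[c'·Δl_i + (W_i cosα_i − u_i·Δl_i)·tanφ'] / Σ W_i sinα_i, with Δl_i = b_i / cosα_i.
Slice 1: Δl = 2.3/cos6.8° = 2.316 m; N'_1 = 72·cos6.8° − 6·2.316 = 57.6; c'Δl = 10.89; W sinα = 8.5
Slice 2: Δl = 2.6/cos28.3° = 2.953 m; N'_2 = 105·cos28.3° − 6·2.953 = 74.7; c'Δl = 13.88; W sinα = 49.8
Slice 3: Δl = 1.2/cos48.7° = 1.818 m; N'_3 = 17·cos48.7° − 6·1.818 = 0.3; c'Δl = 8.55; W sinα = 12.8
Σc'Δl = 33.3 kN/m; ΣN' = 132.6 kN/m; ΣW sinα = 71.1 kN/m
Resisting = 33.3 + 132.6·tan26.3° = 33.3 + 65.6 = 98.9 kN/m
FS = 98.9 / 71.1 = 1.391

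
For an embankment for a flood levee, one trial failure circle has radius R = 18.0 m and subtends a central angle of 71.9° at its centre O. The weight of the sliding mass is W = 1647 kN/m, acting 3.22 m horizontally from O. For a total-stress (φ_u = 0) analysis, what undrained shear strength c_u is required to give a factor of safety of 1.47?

c_u = 19.2 kPa

FS = c_u·L_a·R / (W·d), so c_u = FS·W·d / (L_a·R).
Arc length L_a = R·θ = 18.0·(71.9°·π/180) = 18.0·1.2549 = 22.59 m
c_u = 1.47·1647·3.22 / (22.59·18.0) = 7795.9 / 406.58 = 19.17 kPa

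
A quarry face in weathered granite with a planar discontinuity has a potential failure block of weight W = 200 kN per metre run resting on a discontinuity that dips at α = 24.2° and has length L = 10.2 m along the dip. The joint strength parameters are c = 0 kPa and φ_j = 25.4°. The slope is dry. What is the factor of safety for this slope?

Resolving the block weight along and normal to the plane and applying the Mohr–Coulomb strength on the joint:
N' = W cosα = 200·cos24.2° = 182.4 kN/m
Driving force T = W sinα = 200·sin24.2° = 82.0 kN/m
Resisting force R = c·L + N'·tanφ_j = 0·10.2 + 182.4·tan25.4° = 0.0 + 86.6 = 86.6 kN/m
FS = R / T = 86.6 / 82.0 = 1.057

FS = 1.06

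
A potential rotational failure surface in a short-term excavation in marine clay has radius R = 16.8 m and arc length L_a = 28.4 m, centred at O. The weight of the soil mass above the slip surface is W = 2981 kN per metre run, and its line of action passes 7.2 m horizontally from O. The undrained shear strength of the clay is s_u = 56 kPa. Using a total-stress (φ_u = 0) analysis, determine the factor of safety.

FS = 1.24

Taking moments about the centre O, the resisting moment is provided by the undrained shear strength acting along the arc:
M_R = s_u·L_a·R = 56·28.40·16.8 = 26718.7 kN·m/m
M_D = W·d = 2981·7.2 = 21463.2 kN·m/m
FS = M_R / M_D = 26718.7 / 21463.2 = 1.245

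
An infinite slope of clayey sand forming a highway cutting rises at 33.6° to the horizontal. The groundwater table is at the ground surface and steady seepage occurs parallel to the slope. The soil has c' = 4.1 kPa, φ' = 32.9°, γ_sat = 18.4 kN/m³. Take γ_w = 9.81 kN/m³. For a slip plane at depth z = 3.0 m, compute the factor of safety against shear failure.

FS = 0.62

With seepage parallel to the slope and the water table at the surface, the effective normal stress on the slip plane uses the buoyant unit weight γ' = γ_sat − γ_w while the driving shear stress uses γ_sat:
FS = [c' + γ' z cos²β tanφ'] / [γ_sat z sinβ cosβ]
γ' = 18.4 − 9.81 = 8.59 kN/m³
Numerator = 4.1 + 8.59·3.0·cos²33.6°·tan32.9° = 4.1 + 8.59·3.0·0.6938·0.6469 = 15.666 kPa
Denominator = 18.4·3.0·sin33.6°·cos33.6° = 18.4·3.0·0.5534·0.8329 = 25.443 kPa
FS = 15.666 / 25.443 = 0.616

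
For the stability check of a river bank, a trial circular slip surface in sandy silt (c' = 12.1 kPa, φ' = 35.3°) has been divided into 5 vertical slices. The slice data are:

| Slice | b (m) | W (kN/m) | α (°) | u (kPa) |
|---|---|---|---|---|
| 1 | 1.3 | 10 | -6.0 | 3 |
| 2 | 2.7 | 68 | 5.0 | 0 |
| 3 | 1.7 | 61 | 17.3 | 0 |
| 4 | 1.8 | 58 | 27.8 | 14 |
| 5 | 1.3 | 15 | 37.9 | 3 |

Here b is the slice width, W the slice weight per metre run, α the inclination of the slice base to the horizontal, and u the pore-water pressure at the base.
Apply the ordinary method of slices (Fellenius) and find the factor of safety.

FS = 3.87

Ordinary method of slices: FS = Σ[c'·Δl_i + (W_i cosα_i − u_i·Δl_i)·tanφ'] / Σ W_i sinα_i, with Δl_i = b_i / cosα_i.
Slice 1: Δl = 1.3/cos(-6.0°) = 1.307 m; N'_1 = 10·cos(-6.0°) − 3·1.307 = 6.0; c'Δl = 15.82; W sinα = -1.0
Slice 2: Δl = 2.7/cos5.0° = 2.710 m; N'_2 = 68·cos5.0° − 0·2.710 = 67.7; c'Δl = 32.79; W sinα = 5.9
Slice 3: Δl = 1.7/cos17.3° = 1.781 m; N'_3 = 61·cos17.3° − 0·1.781 = 58.2; c'Δl = 21.54; W sinα = 18.1
Slice 4: Δl = 1.8/cos27.8° = 2.035 m; N'_4 = 58·cos27.8° − 14·2.035 = 22.8; c'Δl = 24.62; W sinα = 27.1
Slice 5: Δl = 1.3/cos37.9° = 1.647 m; N'_5 = 15·cos37.9° − 3·1.647 = 6.9; c'Δl = 19.93; W sinα = 9.2
Σc'Δl = 114.7 kN/m; ΣN' = 161.7 kN/m; ΣW sinα = 59.3 kN/m
Resisting = 114.7 + 161.7·tan35.3° = 114.7 + 114.5 = 229.2 kN/m
FS = 229.2 / 59.3 = 3.866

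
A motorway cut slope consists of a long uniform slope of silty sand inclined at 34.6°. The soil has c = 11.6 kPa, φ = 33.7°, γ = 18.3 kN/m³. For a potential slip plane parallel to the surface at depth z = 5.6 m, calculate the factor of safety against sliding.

For an infinite slope with a slip plane parallel to the surface (no pore pressure): FS = [c + γz cos²β tanφ] / [γz sinβ cosβ].
γz = 18.3·5.6 = 102.48 kN/m²
Numerator = 11.6 + 102.48·cos²34.6°·tan33.7° = 11.6 + 102.48·0.6776·0.6669 = 57.908 kPa
Denominator = 102.48·sin34.6°·cos34.6° = 102.48·0.5678·0.8231 = 47.900 kPa
FS = 57.908 / 47.900 = 1.209

FS = 1.21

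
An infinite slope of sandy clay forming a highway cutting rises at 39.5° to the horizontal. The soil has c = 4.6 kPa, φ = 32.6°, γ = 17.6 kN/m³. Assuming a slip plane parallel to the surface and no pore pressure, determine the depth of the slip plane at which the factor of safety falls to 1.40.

z = 0.85 m

Setting FS = 1.40 in FS = [c + γz cos²β tanφ] / [γz sinβ cosβ] and solving for z:
z = c / [γ cosβ (FS·sinβ − cosβ·tanφ)]
  = 4.6 / [17.6·cos39.5°·(1.40·sin39.5° − cos39.5°·tan32.6°)]
  = 4.6 / [17.6·0.7716·(1.40·0.6361 − 0.7716·0.6395)]
  = 4.6 / 5.3920 = 0.853 m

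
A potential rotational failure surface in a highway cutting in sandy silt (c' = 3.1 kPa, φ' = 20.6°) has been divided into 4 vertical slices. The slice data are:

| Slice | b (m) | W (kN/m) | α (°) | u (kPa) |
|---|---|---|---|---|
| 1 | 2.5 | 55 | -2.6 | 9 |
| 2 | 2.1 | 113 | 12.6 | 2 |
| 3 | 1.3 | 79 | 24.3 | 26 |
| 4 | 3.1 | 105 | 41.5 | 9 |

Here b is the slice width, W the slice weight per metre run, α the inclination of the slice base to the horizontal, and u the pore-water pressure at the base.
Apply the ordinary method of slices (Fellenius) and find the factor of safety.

Ordinary method of slices: FS = Σ[c'·Δl_i + (W_i cosα_i − u_i·Δl_i)·tanφ'] / Σ W_i sinα_i, with Δl_i = b_i / cosα_i.
Slice 1: Δl = 2.5/cos(-2.6°) = 2.503 m; N'_1 = 55·cos(-2.6°) − 9·2.503 = 32.4; c'Δl = 7.76; W sinα = -2.5
Slice 2: Δl = 2.1/cos12.6° = 2.152 m; N'_2 = 113·cos12.6° − 2·2.152 = 106.0; c'Δl = 6.67; W sinα = 24.7
Slice 3: Δl = 1.3/cos24.3° = 1.426 m; N'_3 = 79·cos24.3° − 26·1.426 = 34.9; c'Δl = 4.42; W sinα = 32.5
Slice 4: Δl = 3.1/cos41.5° = 4.139 m; N'_4 = 105·cos41.5° − 9·4.139 = 41.4; c'Δl = 12.83; W sinα = 69.6
Σc'Δl = 31.7 kN/m; ΣN' = 214.7 kN/m; ΣW sinα = 124.2 kN/m
Resisting = 31.7 + 214.7·tan20.6° = 31.7 + 80.7 = 112.4 kN/m
FS = 112.4 / 124.2 = 0.905

FS = 0.90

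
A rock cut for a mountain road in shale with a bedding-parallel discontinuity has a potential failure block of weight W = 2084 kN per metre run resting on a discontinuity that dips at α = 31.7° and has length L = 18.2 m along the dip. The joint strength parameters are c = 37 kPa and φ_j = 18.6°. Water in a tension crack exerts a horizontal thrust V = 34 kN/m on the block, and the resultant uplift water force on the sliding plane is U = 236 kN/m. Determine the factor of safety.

Resolving the block weight along and normal to the plane and applying the Mohr–Coulomb strength on the joint:
N' = W cosα − U − V sinα = 2084·cos31.7° − 236 − 34·sin31.7° = 1519.2 kN/m
Driving force T = W sinα + V cosα = 2084·sin31.7° + 34·cos31.7° = 1124.0 kN/m
Resisting force R = c·L + N'·tanφ_j = 37·18.2 + 1519.2·tan18.6° = 673.4 + 511.3 = 1184.7 kN/m
FS = R / T = 1184.7 / 1124.0 = 1.054

FS = 1.05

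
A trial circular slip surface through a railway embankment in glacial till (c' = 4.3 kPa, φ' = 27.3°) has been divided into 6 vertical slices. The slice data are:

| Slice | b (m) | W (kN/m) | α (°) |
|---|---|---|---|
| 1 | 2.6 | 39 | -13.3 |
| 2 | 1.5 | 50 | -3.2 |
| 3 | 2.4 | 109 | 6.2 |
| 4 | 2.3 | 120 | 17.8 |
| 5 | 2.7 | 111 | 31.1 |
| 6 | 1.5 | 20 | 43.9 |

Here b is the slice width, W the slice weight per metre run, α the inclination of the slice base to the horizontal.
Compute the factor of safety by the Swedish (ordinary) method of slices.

FS = 2.58

Ordinary method of slices: FS = Σ[c'·Δl_i + (W_i cosα_i)·tanφ'] / Σ W_i sinα_i, with Δl_i = b_i / cosα_i.
Slice 1: Δl = 2.6/cos(-13.3°) = 2.672 m; N'_1 = 39·cos(-13.3°) = 38.0; c'Δl = 11.49; W sinα = -9.0
Slice 2: Δl = 1.5/cos(-3.2°) = 1.502 m; N'_2 = 50·cos(-3.2°) = 49.9; c'Δl = 6.46; W sinα = -2.8
Slice 3: Δl = 2.4/cos6.2° = 2.414 m; N'_3 = 109·cos6.2° = 108.4; c'Δl = 10.38; W sinα = 11.8
Slice 4: Δl = 2.3/cos17.8° = 2.416 m; N'_4 = 120·cos17.8° = 114.3; c'Δl = 10.39; W sinα = 36.7
Slice 5: Δl = 2.7/cos31.1° = 3.153 m; N'_5 = 111·cos31.1° = 95.0; c'Δl = 13.56; W sinα = 57.3
Slice 6: Δl = 1.5/cos43.9° = 2.082 m; N'_6 = 20·cos43.9° = 14.4; c'Δl = 8.95; W sinα = 13.9
Σc'Δl = 61.2 kN/m; ΣN' = 420.0 kN/m; ΣW sinα = 107.9 kN/m
Resisting = 61.2 + 420.0·tan27.3° = 61.2 + 216.8 = 278.0 kN/m
FS = 278.0 / 107.9 = 2.576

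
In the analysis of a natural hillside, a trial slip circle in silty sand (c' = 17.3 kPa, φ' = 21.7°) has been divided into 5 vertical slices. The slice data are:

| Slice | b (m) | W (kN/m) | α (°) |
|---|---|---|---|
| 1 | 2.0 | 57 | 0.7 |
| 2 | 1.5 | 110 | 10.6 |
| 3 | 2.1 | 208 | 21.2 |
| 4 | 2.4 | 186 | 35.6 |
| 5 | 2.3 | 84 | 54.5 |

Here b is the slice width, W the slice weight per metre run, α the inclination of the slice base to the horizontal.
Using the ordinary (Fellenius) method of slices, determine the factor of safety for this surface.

FS = 1.62

Ordinary method of slices: FS = Σ[c'·Δl_i + (W_i cosα_i)·tanφ'] / Σ W_i sinα_i, with Δl_i = b_i / cosα_i.
Slice 1: Δl = 2.0/cos0.7° = 2.000 m; N'_1 = 57·cos0.7° = 57.0; c'Δl = 34.60; W sinα = 0.7
Slice 2: Δl = 1.5/cos10.6° = 1.526 m; N'_2 = 110·cos10.6° = 108.1; c'Δl = 26.40; W sinα = 20.2
Slice 3: Δl = 2.1/cos21.2° = 2.252 m; N'_3 = 208·cos21.2° = 193.9; c'Δl = 38.97; W sinα = 75.2
Slice 4: Δl = 2.4/cos35.6° = 2.952 m; N'_4 = 186·cos35.6° = 151.2; c'Δl = 51.06; W sinα = 108.3
Slice 5: Δl = 2.3/cos54.5° = 3.961 m; N'_5 = 84·cos54.5° = 48.8; c'Δl = 68.52; W sinα = 68.4
Σc'Δl = 219.6 kN/m; ΣN' = 559.1 kN/m; ΣW sinα = 272.8 kN/m
Resisting = 219.6 + 559.1·tan21.7° = 219.6 + 222.5 = 442.0 kN/m
FS = 442.0 / 272.8 = 1.620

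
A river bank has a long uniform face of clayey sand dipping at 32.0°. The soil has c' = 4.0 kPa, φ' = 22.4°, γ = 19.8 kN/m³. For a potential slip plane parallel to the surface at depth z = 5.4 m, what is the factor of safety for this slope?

For an infinite slope with a slip plane parallel to the surface (no pore pressure): FS = [c' + γz cos²β tanφ'] / [γz sinβ cosβ].
γz = 19.8·5.4 = 106.92 kN/m²
Numerator = 4.0 + 106.92·cos²32.0°·tan22.4° = 4.0 + 106.92·0.7192·0.4122 = 35.694 kPa
Denominator = 106.92·sin32.0°·cos32.0° = 106.92·0.5299·0.8480 = 48.050 kPa
FS = 35.694 / 48.050 = 0.743

FS = 0.74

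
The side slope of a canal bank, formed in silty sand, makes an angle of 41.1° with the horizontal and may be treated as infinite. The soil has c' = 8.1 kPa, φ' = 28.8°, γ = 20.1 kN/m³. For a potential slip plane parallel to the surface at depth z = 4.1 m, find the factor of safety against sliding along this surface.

For an infinite slope with a slip plane parallel to the surface (no pore pressure): FS = [c' + γz cos²β tanφ'] / [γz sinβ cosβ].
γz = 20.1·4.1 = 82.41 kN/m²
Numerator = 8.1 + 82.41·cos²41.1°·tan28.8° = 8.1 + 82.41·0.5679·0.5498 = 33.827 kPa
Denominator = 82.41·sin41.1°·cos41.1° = 82.41·0.6574·0.7536 = 40.824 kPa
FS = 33.827 / 40.824 = 0.829

FS = 0.83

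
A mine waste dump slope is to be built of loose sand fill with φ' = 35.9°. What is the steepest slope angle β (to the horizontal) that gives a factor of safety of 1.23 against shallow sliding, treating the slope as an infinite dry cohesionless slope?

β = 30.5°

For an infinite dry cohesionless slope FS = tanφ'/tanβ, so tanβ = tanφ' / FS.
tanβ = tan35.9° / 1.23 = 0.7239 / 1.23 = 0.5885
β = arctan(0.5885) = 30.48°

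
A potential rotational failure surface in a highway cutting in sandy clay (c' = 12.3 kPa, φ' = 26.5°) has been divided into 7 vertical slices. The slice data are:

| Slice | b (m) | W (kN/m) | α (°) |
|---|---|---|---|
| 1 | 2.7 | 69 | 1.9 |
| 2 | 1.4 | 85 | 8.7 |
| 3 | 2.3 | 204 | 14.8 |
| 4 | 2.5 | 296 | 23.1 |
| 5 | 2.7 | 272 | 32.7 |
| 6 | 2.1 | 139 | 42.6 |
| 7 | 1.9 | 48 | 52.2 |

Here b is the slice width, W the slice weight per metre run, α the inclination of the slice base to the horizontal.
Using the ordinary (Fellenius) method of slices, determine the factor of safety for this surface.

Ordinary method of slices: FS = Σ[c'·Δl_i + (W_i cosα_i)·tanφ'] / Σ W_i sinα_i, with Δl_i = b_i / cosα_i.
Slice 1: Δl = 2.7/cos1.9° = 2.701 m; N'_1 = 69·cos1.9° = 69.0; c'Δl = 33.23; W sinα = 2.3
Slice 2: Δl = 1.4/cos8.7° = 1.416 m; N'_2 = 85·cos8.7° = 84.0; c'Δl = 17.42; W sinα = 12.9
Slice 3: Δl = 2.3/cos14.8° = 2.379 m; N'_3 = 204·cos14.8° = 197.2; c'Δl = 29.26; W sinα = 52.1
Slice 4: Δl = 2.5/cos23.1° = 2.718 m; N'_4 = 296·cos23.1° = 272.3; c'Δl = 33.43; W sinα = 116.1
Slice 5: Δl = 2.7/cos32.7° = 3.209 m; N'_5 = 272·cos32.7° = 228.9; c'Δl = 39.46; W sinα = 146.9
Slice 6: Δl = 2.1/cos42.6° = 2.853 m; N'_6 = 139·cos42.6° = 102.3; c'Δl = 35.09; W sinα = 94.1
Slice 7: Δl = 1.9/cos52.2° = 3.100 m; N'_7 = 48·cos52.2° = 29.4; c'Δl = 38.13; W sinα = 37.9
Σc'Δl = 226.0 kN/m; ΣN' = 983.1 kN/m; ΣW sinα = 462.3 kN/m
Resisting = 226.0 + 983.1·tan26.5° = 226.0 + 490.2 = 716.2 kN/m
FS = 716.2 / 462.3 = 1.549

FS = 1.55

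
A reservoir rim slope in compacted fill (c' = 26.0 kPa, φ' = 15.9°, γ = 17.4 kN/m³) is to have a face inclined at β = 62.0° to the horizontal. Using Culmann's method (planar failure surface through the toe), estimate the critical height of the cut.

Culmann's analysis gives the critical failure plane at α_cr = (β + φ')/2 = (62.0 + 15.9)/2 = 39.0°, and the critical height
H_c = (4c'/γ) · sinβ cosφ' / [1 − cos(β − φ')]
    = (4·26.0/17.4) · sin62.0°·cos15.9° / [1 − cos(46.1°)]
    = 5.977 · 0.8829·0.9617 / [1 − 0.6934]
    = 5.977 · 0.8492 / 0.3066
    = 16.55 m

H_c = 16.55 m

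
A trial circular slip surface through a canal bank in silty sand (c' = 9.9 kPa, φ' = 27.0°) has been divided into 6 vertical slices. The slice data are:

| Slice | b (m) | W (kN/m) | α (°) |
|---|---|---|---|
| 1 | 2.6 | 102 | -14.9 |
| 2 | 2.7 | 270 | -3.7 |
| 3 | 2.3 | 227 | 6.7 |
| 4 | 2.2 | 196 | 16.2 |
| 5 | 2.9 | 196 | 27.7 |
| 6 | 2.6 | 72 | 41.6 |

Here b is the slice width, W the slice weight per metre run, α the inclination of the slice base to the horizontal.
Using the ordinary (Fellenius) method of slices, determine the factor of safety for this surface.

FS = 3.85

Ordinary method of slices: FS = Σ[c'·Δl_i + (W_i cosα_i)·tanφ'] / Σ W_i sinα_i, with Δl_i = b_i / cosα_i.
Slice 1: Δl = 2.6/cos(-14.9°) = 2.690 m; N'_1 = 102·cos(-14.9°) = 98.6; c'Δl = 26.64; W sinα = -26.2
Slice 2: Δl = 2.7/cos(-3.7°) = 2.706 m; N'_2 = 270·cos(-3.7°) = 269.4; c'Δl = 26.79; W sinα = -17.4
Slice 3: Δl = 2.3/cos6.7° = 2.316 m; N'_3 = 227·cos6.7° = 225.4; c'Δl = 22.93; W sinα = 26.5
Slice 4: Δl = 2.2/cos16.2° = 2.291 m; N'_4 = 196·cos16.2° = 188.2; c'Δl = 22.68; W sinα = 54.7
Slice 5: Δl = 2.9/cos27.7° = 3.275 m; N'_5 = 196·cos27.7° = 173.5; c'Δl = 32.43; W sinα = 91.1
Slice 6: Δl = 2.6/cos41.6° = 3.477 m; N'_6 = 72·cos41.6° = 53.8; c'Δl = 34.42; W sinα = 47.8
Σc'Δl = 165.9 kN/m; ΣN' = 1009.1 kN/m; ΣW sinα = 176.4 kN/m
Resisting = 165.9 + 1009.1·tan27.0° = 165.9 + 514.1 = 680.0 kN/m
FS = 680.0 / 176.4 = 3.854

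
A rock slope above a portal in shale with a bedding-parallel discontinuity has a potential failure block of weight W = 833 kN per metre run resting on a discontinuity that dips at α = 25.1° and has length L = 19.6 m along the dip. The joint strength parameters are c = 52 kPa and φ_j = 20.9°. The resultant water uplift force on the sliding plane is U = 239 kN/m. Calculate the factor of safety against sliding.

FS = 3.44

Resolving the block weight along and normal to the plane and applying the Mohr–Coulomb strength on the joint:
N' = W cosα − U = 833·cos25.1° − 239 = 515.3 kN/m
Driving force T = W sinα = 833·sin25.1° = 353.4 kN/m
Resisting force R = c·L + N'·tanφ_j = 52·19.6 + 515.3·tan20.9° = 1019.2 + 196.8 = 1216.0 kN/m
FS = R / T = 1216.0 / 353.4 = 3.441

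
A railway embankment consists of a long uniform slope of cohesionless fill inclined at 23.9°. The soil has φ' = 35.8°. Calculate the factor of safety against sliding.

FS = 1.63

For a dry cohesionless infinite slope the factor of safety is FS = tanφ' / tanβ.
FS = tan35.8° / tan23.9° = 0.7212 / 0.4431 = 1.628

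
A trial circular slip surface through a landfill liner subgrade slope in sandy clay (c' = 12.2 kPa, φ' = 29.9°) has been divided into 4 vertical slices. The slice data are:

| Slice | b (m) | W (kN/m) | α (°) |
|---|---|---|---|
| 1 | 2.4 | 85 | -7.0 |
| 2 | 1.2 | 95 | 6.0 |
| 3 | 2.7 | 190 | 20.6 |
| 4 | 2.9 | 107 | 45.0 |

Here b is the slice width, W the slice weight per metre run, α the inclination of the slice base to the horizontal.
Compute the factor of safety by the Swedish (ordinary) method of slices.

FS = 2.66

Ordinary method of slices: FS = Σ[c'·Δl_i + (W_i cosα_i)·tanφ'] / Σ W_i sinα_i, with Δl_i = b_i / cosα_i.
Slice 1: Δl = 2.4/cos(-7.0°) = 2.418 m; N'_1 = 85·cos(-7.0°) = 84.4; c'Δl = 29.50; W sinα = -10.4
Slice 2: Δl = 1.2/cos6.0° = 1.207 m; N'_2 = 95·cos6.0° = 94.5; c'Δl = 14.72; W sinα = 9.9
Slice 3: Δl = 2.7/cos20.6° = 2.884 m; N'_3 = 190·cos20.6° = 177.9; c'Δl = 35.19; W sinα = 66.8
Slice 4: Δl = 2.9/cos45.0° = 4.101 m; N'_4 = 107·cos45.0° = 75.7; c'Δl = 50.03; W sinα = 75.7
Σc'Δl = 129.4 kN/m; ΣN' = 432.4 kN/m; ΣW sinα = 142.1 kN/m
Resisting = 129.4 + 432.4·tan29.9° = 129.4 + 248.6 = 378.1 kN/m
FS = 378.1 / 142.1 = 2.661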